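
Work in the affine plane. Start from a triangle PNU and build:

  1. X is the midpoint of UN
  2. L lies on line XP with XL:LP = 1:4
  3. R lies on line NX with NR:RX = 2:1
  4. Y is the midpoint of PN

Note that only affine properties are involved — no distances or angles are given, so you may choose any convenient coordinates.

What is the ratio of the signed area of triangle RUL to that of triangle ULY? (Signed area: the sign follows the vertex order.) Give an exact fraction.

[RUL]:[ULY] = -4/3

Work in coordinates with P = (0, 0), N = (1, 0), U = (0, 1).
1. X is the midpoint of UN ⇒ X = (1/2, 1/2)
2. L lies on line XP with XL:LP = 1:4 ⇒ L = (2/5, 2/5)
3. R lies on line NX with NR:RX = 2:1 ⇒ R = (2/3, 1/3)
4. Y is the midpoint of PN ⇒ Y = (1/2, 0)
2·[RUL] = 2/15, 2·[ULY] = -1/10
[RUL]:[ULY] = 2/15:-1/10 = -4/3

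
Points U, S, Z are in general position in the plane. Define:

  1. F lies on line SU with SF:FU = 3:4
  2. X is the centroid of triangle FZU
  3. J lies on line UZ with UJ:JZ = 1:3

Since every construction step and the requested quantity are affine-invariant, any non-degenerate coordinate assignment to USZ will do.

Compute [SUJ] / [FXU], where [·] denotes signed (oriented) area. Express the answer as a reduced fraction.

[SUJ]:[FXU] = -21/16

Assign U = (0, 0), S = (1, 0), Z = (0, 1) — the answer is frame-independent, so this choice is without loss of generality.
1. F lies on line SU with SF:FU = 3:4 ⇒ F = (4/7, 0)
2. X is the centroid of triangle FZU ⇒ X = (4/21, 1/3)
3. J lies on line UZ with UJ:JZ = 1:3 ⇒ J = (0, 1/4)
2·[SUJ] = -1/4, 2·[FXU] = 4/21
[SUJ]:[FXU] = -1/4:4/21 = -21/16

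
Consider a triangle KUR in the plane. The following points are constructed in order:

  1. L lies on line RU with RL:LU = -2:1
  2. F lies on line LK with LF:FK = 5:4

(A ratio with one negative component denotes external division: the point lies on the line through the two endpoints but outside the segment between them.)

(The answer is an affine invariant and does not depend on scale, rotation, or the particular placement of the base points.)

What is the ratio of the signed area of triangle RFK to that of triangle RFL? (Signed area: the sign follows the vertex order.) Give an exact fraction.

Set K = (0, 0), U = (1, 0), R = (0, 1); any affine frame gives the same invariant.
1. L lies on line RU with RL:LU = -2:1 ⇒ L = (2, -1)
2. F lies on line LK with LF:FK = 5:4 ⇒ F = (8/9, -4/9)
2·[RFK] = -8/9, 2·[RFL] = 10/9
[RFK]:[RFL] = -8/9:10/9 = -4/5

[RFK]:[RFL] = -4/5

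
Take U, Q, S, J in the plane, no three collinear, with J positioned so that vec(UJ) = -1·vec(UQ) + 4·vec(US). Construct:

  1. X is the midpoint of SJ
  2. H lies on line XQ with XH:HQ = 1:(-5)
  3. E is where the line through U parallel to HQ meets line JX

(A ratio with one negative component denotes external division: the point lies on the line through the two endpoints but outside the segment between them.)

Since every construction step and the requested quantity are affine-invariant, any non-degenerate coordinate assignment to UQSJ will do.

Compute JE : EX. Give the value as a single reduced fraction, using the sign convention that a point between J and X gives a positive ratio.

Choose coordinates U = (0, 0), Q = (1, 0), S = (0, 1), J = (-1, 4).
1. X is the midpoint of SJ ⇒ X = (-1/2, 5/2)
2. H lies on line XQ with XH:HQ = 1:(-5) ⇒ H = (-7/8, 25/8)
3. E is where the line through U parallel to HQ meets line JX ⇒ E = (3/4, -5/4)
E = J + t·(X−J) with t = 7/2, so JE:EX = t:(1−t) = 7/2:-5/2

JE:EX = -7/5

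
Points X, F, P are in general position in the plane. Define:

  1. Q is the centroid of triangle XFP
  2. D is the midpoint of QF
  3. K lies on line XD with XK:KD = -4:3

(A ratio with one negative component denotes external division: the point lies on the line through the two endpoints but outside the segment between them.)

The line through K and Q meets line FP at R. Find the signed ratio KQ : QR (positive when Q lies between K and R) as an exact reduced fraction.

KQ:QR = -8

Choose coordinates X = (0, 0), F = (1, 0), P = (0, 1).
1. Q is the centroid of triangle XFP ⇒ Q = (1/3, 1/3)
2. D is the midpoint of QF ⇒ D = (2/3, 1/6)
3. K lies on line XD with XK:KD = -4:3 ⇒ K = (8/3, 2/3)
line KQ meets FP at R = (5/8, 3/8)
Q = K + t·(R−K) with t = 8/7, so KQ:QR = 8/7:-1/7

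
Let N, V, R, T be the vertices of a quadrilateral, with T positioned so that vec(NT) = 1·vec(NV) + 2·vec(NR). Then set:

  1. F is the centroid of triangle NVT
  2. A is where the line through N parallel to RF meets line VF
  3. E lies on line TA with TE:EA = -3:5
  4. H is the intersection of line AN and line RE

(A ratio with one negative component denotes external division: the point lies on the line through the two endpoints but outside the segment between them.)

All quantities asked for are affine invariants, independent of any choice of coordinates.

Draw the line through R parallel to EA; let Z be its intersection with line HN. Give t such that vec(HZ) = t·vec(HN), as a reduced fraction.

t = 12/5

Set N = (0, 0), V = (1, 0), R = (0, 1), T = (1, 2); any affine frame gives the same invariant.
1. F is the centroid of triangle NVT ⇒ F = (2/3, 2/3)
2. A is where the line through N parallel to RF meets line VF ⇒ A = (4/3, -2/3)
3. E lies on line TA with TE:EA = -3:5 ⇒ E = (1/2, 6)
4. H is the intersection of line AN and line RE ⇒ H = (-2/21, 1/21)
through R parallel to EA: direction (5/6, -20/3); meets HN at Z = (2/15, -1/15)
Z = H + t·(N−H) with t = 12/5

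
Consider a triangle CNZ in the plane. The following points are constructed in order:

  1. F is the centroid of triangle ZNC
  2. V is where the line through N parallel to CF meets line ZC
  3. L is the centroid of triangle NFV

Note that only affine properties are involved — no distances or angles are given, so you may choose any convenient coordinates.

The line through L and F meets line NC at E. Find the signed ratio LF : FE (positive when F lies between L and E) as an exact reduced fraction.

LF:FE = -5/3

Choose coordinates C = (0, 0), N = (1, 0), Z = (0, 1).
1. F is the centroid of triangle ZNC ⇒ F = (1/3, 1/3)
2. V is where the line through N parallel to CF meets line ZC ⇒ V = (0, -1)
3. L is the centroid of triangle NFV ⇒ L = (4/9, -2/9)
line LF meets NC at E = (2/5, 0)
F = L + t·(E−L) with t = 5/2, so LF:FE = 5/2:-3/2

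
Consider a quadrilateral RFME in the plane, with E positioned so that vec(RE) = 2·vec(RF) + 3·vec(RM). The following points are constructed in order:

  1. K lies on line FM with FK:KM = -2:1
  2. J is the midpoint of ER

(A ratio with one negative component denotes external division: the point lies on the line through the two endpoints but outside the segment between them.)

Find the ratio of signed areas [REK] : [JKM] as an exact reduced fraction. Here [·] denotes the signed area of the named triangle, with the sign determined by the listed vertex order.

[REK]:[JKM] = 14/3

Choose coordinates R = (0, 0), F = (1, 0), M = (0, 1), E = (2, 3).
1. K lies on line FM with FK:KM = -2:1 ⇒ K = (-1, 2)
2. J is the midpoint of ER ⇒ J = (1, 3/2)
2·[REK] = 7, 2·[JKM] = 3/2
[REK]:[JKM] = 7:3/2 = 14/3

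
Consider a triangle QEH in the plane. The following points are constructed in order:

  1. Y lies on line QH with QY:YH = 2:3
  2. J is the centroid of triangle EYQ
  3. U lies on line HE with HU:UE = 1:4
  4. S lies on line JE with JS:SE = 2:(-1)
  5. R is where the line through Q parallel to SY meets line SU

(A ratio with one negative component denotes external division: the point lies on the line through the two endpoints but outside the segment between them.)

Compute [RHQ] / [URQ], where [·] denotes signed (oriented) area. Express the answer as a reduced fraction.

[RHQ]:[URQ] = -125/108

Choose coordinates Q = (0, 0), E = (1, 0), H = (0, 1).
1. Y lies on line QH with QY:YH = 2:3 ⇒ Y = (0, 2/5)
2. J is the centroid of triangle EYQ ⇒ J = (1/3, 2/15)
3. U lies on line HE with HU:UE = 1:4 ⇒ U = (1/5, 4/5)
4. S lies on line JE with JS:SE = 2:(-1) ⇒ S = (5/3, -2/15)
5. R is where the line through Q parallel to SY meets line SU ⇒ R = (85/29, -136/145)
2·[RHQ] = 85/29, 2·[URQ] = -1836/725
[RHQ]:[URQ] = 85/29:-1836/725 = -125/108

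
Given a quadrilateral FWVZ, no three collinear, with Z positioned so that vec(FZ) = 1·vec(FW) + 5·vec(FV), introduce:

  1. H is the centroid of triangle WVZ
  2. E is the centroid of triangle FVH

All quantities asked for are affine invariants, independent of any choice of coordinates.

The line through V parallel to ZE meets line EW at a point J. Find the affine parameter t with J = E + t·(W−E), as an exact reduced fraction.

Work in coordinates with F = (0, 0), W = (1, 0), V = (0, 1), Z = (1, 5).
1. H is the centroid of triangle WVZ ⇒ H = (2/3, 2)
2. E is the centroid of triangle FVH ⇒ E = (2/9, 1)
through V parallel to ZE: direction (-7/9, -4); meets EW at J = (2/45, 43/35)
J = E + t·(W−E) with t = -8/35

t = -8/35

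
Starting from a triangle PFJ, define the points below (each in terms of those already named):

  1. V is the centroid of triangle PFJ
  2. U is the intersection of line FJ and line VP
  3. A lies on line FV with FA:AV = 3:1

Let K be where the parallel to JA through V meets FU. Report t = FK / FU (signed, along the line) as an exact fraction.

Assign P = (0, 0), F = (1, 0), J = (0, 1) — the answer is frame-independent, so this choice is without loss of generality.
1. V is the centroid of triangle PFJ ⇒ V = (1/3, 1/3)
2. U is the intersection of line FJ and line VP ⇒ U = (1/2, 1/2)
3. A lies on line FV with FA:AV = 3:1 ⇒ A = (1/2, 1/4)
through V parallel to JA: direction (1/2, -3/4); meets FU at K = (-1/3, 4/3)
K = F + t·(U−F) with t = 8/3

t = 8/3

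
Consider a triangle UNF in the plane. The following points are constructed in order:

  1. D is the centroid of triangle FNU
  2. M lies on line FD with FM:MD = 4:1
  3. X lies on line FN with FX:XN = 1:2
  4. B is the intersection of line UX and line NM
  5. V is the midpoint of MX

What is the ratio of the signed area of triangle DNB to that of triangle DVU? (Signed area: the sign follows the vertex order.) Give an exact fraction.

[DNB]:[DVU] = 45/58

Assign U = (0, 0), N = (1, 0), F = (0, 1) — the answer is frame-independent, so this choice is without loss of generality.
1. D is the centroid of triangle FNU ⇒ D = (1/3, 1/3)
2. M lies on line FD with FM:MD = 4:1 ⇒ M = (4/15, 7/15)
3. X lies on line FN with FX:XN = 1:2 ⇒ X = (1/3, 2/3)
4. B is the intersection of line UX and line NM ⇒ B = (7/29, 14/29)
5. V is the midpoint of MX ⇒ V = (3/10, 17/30)
2·[DNB] = 2/29, 2·[DVU] = 4/45
[DNB]:[DVU] = 2/29:4/45 = 45/58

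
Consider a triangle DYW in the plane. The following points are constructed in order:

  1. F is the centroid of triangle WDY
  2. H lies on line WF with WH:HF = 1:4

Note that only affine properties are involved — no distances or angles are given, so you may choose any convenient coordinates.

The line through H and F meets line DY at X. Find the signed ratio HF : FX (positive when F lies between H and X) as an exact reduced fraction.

HF:FX = 8/5

Assign D = (0, 0), Y = (1, 0), W = (0, 1) — the answer is frame-independent, so this choice is without loss of generality.
1. F is the centroid of triangle WDY ⇒ F = (1/3, 1/3)
2. H lies on line WF with WH:HF = 1:4 ⇒ H = (1/15, 13/15)
line HF meets DY at X = (1/2, 0)
F = H + t·(X−H) with t = 8/13, so HF:FX = 8/13:5/13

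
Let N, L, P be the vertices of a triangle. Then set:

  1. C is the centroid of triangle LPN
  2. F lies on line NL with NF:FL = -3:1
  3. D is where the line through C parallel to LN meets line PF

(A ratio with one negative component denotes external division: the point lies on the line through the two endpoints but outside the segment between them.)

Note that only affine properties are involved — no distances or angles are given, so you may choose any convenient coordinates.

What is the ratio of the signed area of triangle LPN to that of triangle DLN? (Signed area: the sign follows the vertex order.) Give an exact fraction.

Work in coordinates with N = (0, 0), L = (1, 0), P = (0, 1).
1. C is the centroid of triangle LPN ⇒ C = (1/3, 1/3)
2. F lies on line NL with NF:FL = -3:1 ⇒ F = (3/2, 0)
3. D is where the line through C parallel to LN meets line PF ⇒ D = (1, 1/3)
2·[LPN] = 1, 2·[DLN] = -1/3
[LPN]:[DLN] = 1:-1/3 = -3

[LPN]:[DLN] = -3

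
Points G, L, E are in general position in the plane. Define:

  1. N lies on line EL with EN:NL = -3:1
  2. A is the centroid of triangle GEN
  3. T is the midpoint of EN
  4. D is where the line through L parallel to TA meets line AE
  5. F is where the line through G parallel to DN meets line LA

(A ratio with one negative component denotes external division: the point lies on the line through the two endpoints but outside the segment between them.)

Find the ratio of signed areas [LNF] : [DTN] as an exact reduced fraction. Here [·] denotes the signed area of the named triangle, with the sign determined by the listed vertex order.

Assign G = (0, 0), L = (1, 0), E = (0, 1) — the answer is frame-independent, so this choice is without loss of generality.
1. N lies on line EL with EN:NL = -3:1 ⇒ N = (3/2, -1/2)
2. A is the centroid of triangle GEN ⇒ A = (1/2, 1/6)
3. T is the midpoint of EN ⇒ T = (3/4, 1/4)
4. D is where the line through L parallel to TA meets line AE ⇒ D = (2/3, -1/9)
5. F is where the line through G parallel to DN meets line LA ⇒ F = (-5/2, 7/6)
2·[LNF] = -7/6, 2·[DTN] = -1/3
[LNF]:[DTN] = -7/6:-1/3 = 7/2

[LNF]:[DTN] = 7/2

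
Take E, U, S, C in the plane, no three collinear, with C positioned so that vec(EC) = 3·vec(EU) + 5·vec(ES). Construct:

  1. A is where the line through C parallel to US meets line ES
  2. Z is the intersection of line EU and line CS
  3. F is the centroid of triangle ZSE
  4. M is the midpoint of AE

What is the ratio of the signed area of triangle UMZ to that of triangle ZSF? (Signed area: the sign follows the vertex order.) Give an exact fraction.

[UMZ]:[ZSF] = -28

Choose coordinates E = (0, 0), U = (1, 0), S = (0, 1), C = (3, 5).
1. A is where the line through C parallel to US meets line ES ⇒ A = (0, 8)
2. Z is the intersection of line EU and line CS ⇒ Z = (-3/4, 0)
3. F is the centroid of triangle ZSE ⇒ F = (-1/4, 1/3)
4. M is the midpoint of AE ⇒ M = (0, 4)
2·[UMZ] = 7, 2·[ZSF] = -1/4
[UMZ]:[ZSF] = 7:-1/4 = -28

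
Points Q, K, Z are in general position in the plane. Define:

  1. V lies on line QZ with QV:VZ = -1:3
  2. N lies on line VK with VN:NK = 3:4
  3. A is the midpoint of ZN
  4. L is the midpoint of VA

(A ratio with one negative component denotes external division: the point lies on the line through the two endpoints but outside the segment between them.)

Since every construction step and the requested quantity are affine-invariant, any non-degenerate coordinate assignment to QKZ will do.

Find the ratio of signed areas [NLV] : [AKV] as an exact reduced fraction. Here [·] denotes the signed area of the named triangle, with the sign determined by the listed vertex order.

Work in coordinates with Q = (0, 0), K = (1, 0), Z = (0, 1).
1. V lies on line QZ with QV:VZ = -1:3 ⇒ V = (0, -1/2)
2. N lies on line VK with VN:NK = 3:4 ⇒ N = (3/7, -2/7)
3. A is the midpoint of ZN ⇒ A = (3/14, 5/14)
4. L is the midpoint of VA ⇒ L = (3/28, -1/14)
2·[NLV] = 9/56, 2·[AKV] = -3/4
[NLV]:[AKV] = 9/56:-3/4 = -3/14

[NLV]:[AKV] = -3/14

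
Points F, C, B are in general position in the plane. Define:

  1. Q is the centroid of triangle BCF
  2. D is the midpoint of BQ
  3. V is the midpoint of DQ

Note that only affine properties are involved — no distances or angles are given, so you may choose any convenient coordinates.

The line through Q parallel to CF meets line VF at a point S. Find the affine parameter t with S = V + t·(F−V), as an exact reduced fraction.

Assign F = (0, 0), C = (1, 0), B = (0, 1) — the answer is frame-independent, so this choice is without loss of generality.
1. Q is the centroid of triangle BCF ⇒ Q = (1/3, 1/3)
2. D is the midpoint of BQ ⇒ D = (1/6, 2/3)
3. V is the midpoint of DQ ⇒ V = (1/4, 1/2)
through Q parallel to CF: direction (-1, 0); meets VF at S = (1/6, 1/3)
S = V + t·(F−V) with t = 1/3

t = 1/3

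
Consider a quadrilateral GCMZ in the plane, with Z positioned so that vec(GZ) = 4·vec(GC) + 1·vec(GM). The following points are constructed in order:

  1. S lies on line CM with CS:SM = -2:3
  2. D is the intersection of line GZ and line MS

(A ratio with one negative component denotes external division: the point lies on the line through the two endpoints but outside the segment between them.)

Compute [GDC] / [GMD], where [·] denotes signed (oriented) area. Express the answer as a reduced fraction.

Set G = (0, 0), C = (1, 0), M = (0, 1), Z = (4, 1); any affine frame gives the same invariant.
1. S lies on line CM with CS:SM = -2:3 ⇒ S = (3, -2)
2. D is the intersection of line GZ and line MS ⇒ D = (4/5, 1/5)
2·[GDC] = -1/5, 2·[GMD] = -4/5
[GDC]:[GMD] = -1/5:-4/5 = 1/4

[GDC]:[GMD] = 1/4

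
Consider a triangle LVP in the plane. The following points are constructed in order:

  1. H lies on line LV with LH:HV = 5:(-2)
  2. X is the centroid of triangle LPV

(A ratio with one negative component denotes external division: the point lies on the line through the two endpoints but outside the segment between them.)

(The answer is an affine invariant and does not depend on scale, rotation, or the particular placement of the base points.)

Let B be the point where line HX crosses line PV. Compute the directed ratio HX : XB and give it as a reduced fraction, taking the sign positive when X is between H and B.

HX:XB = -3

Set L = (0, 0), V = (1, 0), P = (0, 1); any affine frame gives the same invariant.
1. H lies on line LV with LH:HV = 5:(-2) ⇒ H = (5/3, 0)
2. X is the centroid of triangle LPV ⇒ X = (1/3, 1/3)
line HX meets PV at B = (7/9, 2/9)
X = H + t·(B−H) with t = 3/2, so HX:XB = 3/2:-1/2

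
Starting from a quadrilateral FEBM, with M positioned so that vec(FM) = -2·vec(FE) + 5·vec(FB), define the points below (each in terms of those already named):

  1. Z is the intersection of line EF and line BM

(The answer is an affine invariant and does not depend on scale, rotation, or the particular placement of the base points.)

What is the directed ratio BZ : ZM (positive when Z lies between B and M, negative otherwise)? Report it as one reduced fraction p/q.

BZ:ZM = -1/5

Assign F = (0, 0), E = (1, 0), B = (0, 1), M = (-2, 5) — the answer is frame-independent, so this choice is without loss of generality.
1. Z is the intersection of line EF and line BM ⇒ Z = (1/2, 0)
Z = B + t·(M−B) with t = -1/4, so BZ:ZM = t:(1−t) = -1/4:5/4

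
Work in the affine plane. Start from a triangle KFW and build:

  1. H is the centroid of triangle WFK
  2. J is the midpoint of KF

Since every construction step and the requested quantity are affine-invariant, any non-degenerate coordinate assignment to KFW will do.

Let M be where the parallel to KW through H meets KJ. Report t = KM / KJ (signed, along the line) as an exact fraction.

t = 2/3

Assign K = (0, 0), F = (1, 0), W = (0, 1) — the answer is frame-independent, so this choice is without loss of generality.
1. H is the centroid of triangle WFK ⇒ H = (1/3, 1/3)
2. J is the midpoint of KF ⇒ J = (1/2, 0)
through H parallel to KW: direction (0, 1); meets KJ at M = (1/3, 0)
M = K + t·(J−K) with t = 2/3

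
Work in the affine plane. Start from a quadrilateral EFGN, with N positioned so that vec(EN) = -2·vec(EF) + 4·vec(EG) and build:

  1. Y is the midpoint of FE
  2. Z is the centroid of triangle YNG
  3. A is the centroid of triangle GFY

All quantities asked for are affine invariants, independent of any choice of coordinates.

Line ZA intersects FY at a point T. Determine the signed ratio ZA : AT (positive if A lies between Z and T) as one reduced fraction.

Choose coordinates E = (0, 0), F = (1, 0), G = (0, 1), N = (-2, 4).
1. Y is the midpoint of FE ⇒ Y = (1/2, 0)
2. Z is the centroid of triangle YNG ⇒ Z = (-1/2, 5/3)
3. A is the centroid of triangle GFY ⇒ A = (1/2, 1/3)
line ZA meets FY at T = (3/4, 0)
A = Z + t·(T−Z) with t = 4/5, so ZA:AT = 4/5:1/5

ZA:AT = 4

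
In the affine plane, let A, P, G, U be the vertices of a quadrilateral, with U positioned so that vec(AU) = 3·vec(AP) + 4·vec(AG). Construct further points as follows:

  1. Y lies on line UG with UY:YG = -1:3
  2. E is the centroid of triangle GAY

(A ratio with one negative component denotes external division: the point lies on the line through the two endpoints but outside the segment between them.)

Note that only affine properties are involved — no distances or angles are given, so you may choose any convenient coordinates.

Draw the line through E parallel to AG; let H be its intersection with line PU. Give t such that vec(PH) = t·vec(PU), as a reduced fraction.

t = 1/4

Set A = (0, 0), P = (1, 0), G = (0, 1), U = (3, 4); any affine frame gives the same invariant.
1. Y lies on line UG with UY:YG = -1:3 ⇒ Y = (9/2, 11/2)
2. E is the centroid of triangle GAY ⇒ E = (3/2, 13/6)
through E parallel to AG: direction (0, 1); meets PU at H = (3/2, 1)
H = P + t·(U−P) with t = 1/4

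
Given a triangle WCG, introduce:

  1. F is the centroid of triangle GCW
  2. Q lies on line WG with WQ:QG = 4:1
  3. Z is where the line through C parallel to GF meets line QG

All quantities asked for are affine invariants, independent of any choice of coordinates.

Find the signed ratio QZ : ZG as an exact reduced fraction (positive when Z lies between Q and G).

QZ:ZG = -6/5

Assign W = (0, 0), C = (1, 0), G = (0, 1) — the answer is frame-independent, so this choice is without loss of generality.
1. F is the centroid of triangle GCW ⇒ F = (1/3, 1/3)
2. Q lies on line WG with WQ:QG = 4:1 ⇒ Q = (0, 4/5)
3. Z is where the line through C parallel to GF meets line QG ⇒ Z = (0, 2)
Z = Q + t·(G−Q) with t = 6, so QZ:ZG = t:(1−t) = 6:-5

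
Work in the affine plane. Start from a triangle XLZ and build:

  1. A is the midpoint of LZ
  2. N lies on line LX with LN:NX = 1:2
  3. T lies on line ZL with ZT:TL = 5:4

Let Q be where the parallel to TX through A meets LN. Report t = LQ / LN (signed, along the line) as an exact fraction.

Choose coordinates X = (0, 0), L = (1, 0), Z = (0, 1).
1. A is the midpoint of LZ ⇒ A = (1/2, 1/2)
2. N lies on line LX with LN:NX = 1:2 ⇒ N = (2/3, 0)
3. T lies on line ZL with ZT:TL = 5:4 ⇒ T = (5/9, 4/9)
through A parallel to TX: direction (-5/9, -4/9); meets LN at Q = (-1/8, 0)
Q = L + t·(N−L) with t = 27/8

t = 27/8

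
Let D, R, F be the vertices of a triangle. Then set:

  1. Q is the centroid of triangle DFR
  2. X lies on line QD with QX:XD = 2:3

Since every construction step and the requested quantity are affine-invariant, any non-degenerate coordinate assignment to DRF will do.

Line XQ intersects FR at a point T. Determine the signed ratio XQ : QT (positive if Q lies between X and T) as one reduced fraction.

XQ:QT = 4/5

Assign D = (0, 0), R = (1, 0), F = (0, 1) — the answer is frame-independent, so this choice is without loss of generality.
1. Q is the centroid of triangle DFR ⇒ Q = (1/3, 1/3)
2. X lies on line QD with QX:XD = 2:3 ⇒ X = (1/5, 1/5)
line XQ meets FR at T = (1/2, 1/2)
Q = X + t·(T−X) with t = 4/9, so XQ:QT = 4/9:5/9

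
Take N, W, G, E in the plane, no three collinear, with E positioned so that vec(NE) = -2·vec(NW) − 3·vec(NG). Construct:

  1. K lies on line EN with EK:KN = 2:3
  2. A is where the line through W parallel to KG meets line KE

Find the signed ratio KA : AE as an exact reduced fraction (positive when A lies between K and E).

KA:AE = -5/6

Set N = (0, 0), W = (1, 0), G = (0, 1), E = (-2, -3); any affine frame gives the same invariant.
1. K lies on line EN with EK:KN = 2:3 ⇒ K = (-6/5, -9/5)
2. A is where the line through W parallel to KG meets line KE ⇒ A = (14/5, 21/5)
A = K + t·(E−K) with t = -5, so KA:AE = t:(1−t) = -5:6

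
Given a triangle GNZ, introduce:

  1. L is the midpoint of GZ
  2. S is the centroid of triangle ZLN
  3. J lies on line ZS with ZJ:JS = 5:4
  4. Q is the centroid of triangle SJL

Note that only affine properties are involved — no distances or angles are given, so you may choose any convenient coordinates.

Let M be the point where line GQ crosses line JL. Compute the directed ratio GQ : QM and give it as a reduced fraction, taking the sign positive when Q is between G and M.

Choose coordinates G = (0, 0), N = (1, 0), Z = (0, 1).
1. L is the midpoint of GZ ⇒ L = (0, 1/2)
2. S is the centroid of triangle ZLN ⇒ S = (1/3, 1/2)
3. J lies on line ZS with ZJ:JS = 5:4 ⇒ J = (5/27, 13/18)
4. Q is the centroid of triangle SJL ⇒ Q = (14/81, 31/54)
line GQ meets JL at M = (70/297, 155/198)
Q = G + t·(M−G) with t = 11/15, so GQ:QM = 11/15:4/15

GQ:QM = 11/4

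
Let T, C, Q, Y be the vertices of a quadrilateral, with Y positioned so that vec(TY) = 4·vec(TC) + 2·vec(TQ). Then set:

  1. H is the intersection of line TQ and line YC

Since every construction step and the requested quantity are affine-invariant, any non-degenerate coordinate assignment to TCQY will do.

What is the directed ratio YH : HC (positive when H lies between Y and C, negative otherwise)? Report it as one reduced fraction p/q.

Assign T = (0, 0), C = (1, 0), Q = (0, 1), Y = (4, 2) — the answer is frame-independent, so this choice is without loss of generality.
1. H is the intersection of line TQ and line YC ⇒ H = (0, -2/3)
H = Y + t·(C−Y) with t = 4/3, so YH:HC = t:(1−t) = 4/3:-1/3

YH:HC = -4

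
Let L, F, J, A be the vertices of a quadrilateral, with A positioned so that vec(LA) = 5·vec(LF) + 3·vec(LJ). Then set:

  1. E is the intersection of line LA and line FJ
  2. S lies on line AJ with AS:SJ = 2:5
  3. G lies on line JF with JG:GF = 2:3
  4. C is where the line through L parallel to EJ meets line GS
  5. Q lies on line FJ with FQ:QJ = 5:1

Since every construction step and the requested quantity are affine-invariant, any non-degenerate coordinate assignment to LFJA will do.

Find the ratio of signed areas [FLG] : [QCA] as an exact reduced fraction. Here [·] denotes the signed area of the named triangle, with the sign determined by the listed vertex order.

Choose coordinates L = (0, 0), F = (1, 0), J = (0, 1), A = (5, 3).
1. E is the intersection of line LA and line FJ ⇒ E = (5/8, 3/8)
2. S lies on line AJ with AS:SJ = 2:5 ⇒ S = (25/7, 17/7)
3. G lies on line JF with JG:GF = 2:3 ⇒ G = (2/5, 3/5)
4. C is where the line through L parallel to EJ meets line GS ⇒ C = (-41/175, 41/175)
5. Q lies on line FJ with FQ:QJ = 5:1 ⇒ Q = (1/6, 5/6)
2·[FLG] = -3/5, 2·[QCA] = 152/75
[FLG]:[QCA] = -3/5:152/75 = -45/152

[FLG]:[QCA] = -45/152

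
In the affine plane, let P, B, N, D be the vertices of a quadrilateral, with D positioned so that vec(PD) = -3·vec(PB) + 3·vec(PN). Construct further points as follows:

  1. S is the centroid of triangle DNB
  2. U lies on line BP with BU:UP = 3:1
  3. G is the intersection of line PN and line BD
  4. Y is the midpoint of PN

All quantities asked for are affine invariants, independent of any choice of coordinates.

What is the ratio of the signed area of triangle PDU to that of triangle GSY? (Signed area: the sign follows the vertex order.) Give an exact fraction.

Choose coordinates P = (0, 0), B = (1, 0), N = (0, 1), D = (-3, 3).
1. S is the centroid of triangle DNB ⇒ S = (-2/3, 4/3)
2. U lies on line BP with BU:UP = 3:1 ⇒ U = (1/4, 0)
3. G is the intersection of line PN and line BD ⇒ G = (0, 3/4)
4. Y is the midpoint of PN ⇒ Y = (0, 1/2)
2·[PDU] = -3/4, 2·[GSY] = 1/6
[PDU]:[GSY] = -3/4:1/6 = -9/2

[PDU]:[GSY] = -9/2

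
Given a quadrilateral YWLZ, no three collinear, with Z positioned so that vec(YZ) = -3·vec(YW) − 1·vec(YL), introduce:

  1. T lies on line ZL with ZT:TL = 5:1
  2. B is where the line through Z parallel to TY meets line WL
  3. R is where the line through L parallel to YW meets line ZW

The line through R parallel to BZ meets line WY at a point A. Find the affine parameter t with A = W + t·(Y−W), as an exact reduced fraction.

Choose coordinates Y = (0, 0), W = (1, 0), L = (0, 1), Z = (-3, -1).
1. T lies on line ZL with ZT:TL = 5:1 ⇒ T = (-1/2, 2/3)
2. B is where the line through Z parallel to TY meets line WL ⇒ B = (-18, 19)
3. R is where the line through L parallel to YW meets line ZW ⇒ R = (5, 1)
through R parallel to BZ: direction (15, -20); meets WY at A = (23/4, 0)
A = W + t·(Y−W) with t = -19/4

t = -19/4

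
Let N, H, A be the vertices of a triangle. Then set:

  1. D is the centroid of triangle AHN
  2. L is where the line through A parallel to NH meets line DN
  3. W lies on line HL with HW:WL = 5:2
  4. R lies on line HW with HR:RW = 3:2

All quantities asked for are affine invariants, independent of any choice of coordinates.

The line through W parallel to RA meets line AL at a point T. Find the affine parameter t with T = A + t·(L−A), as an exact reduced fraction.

t = 1/2

Set N = (0, 0), H = (1, 0), A = (0, 1); any affine frame gives the same invariant.
1. D is the centroid of triangle AHN ⇒ D = (1/3, 1/3)
2. L is where the line through A parallel to NH meets line DN ⇒ L = (1, 1)
3. W lies on line HL with HW:WL = 5:2 ⇒ W = (1, 5/7)
4. R lies on line HW with HR:RW = 3:2 ⇒ R = (1, 3/7)
through W parallel to RA: direction (-1, 4/7); meets AL at T = (1/2, 1)
T = A + t·(L−A) with t = 1/2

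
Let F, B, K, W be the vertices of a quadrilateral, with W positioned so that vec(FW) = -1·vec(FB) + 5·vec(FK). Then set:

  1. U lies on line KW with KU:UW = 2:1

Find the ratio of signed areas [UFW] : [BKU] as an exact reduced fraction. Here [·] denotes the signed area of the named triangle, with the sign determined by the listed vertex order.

Assign F = (0, 0), B = (1, 0), K = (0, 1), W = (-1, 5) — the answer is frame-independent, so this choice is without loss of generality.
1. U lies on line KW with KU:UW = 2:1 ⇒ U = (-2/3, 11/3)
2·[UFW] = -1/3, 2·[BKU] = -2
[UFW]:[BKU] = -1/3:-2 = 1/6

[UFW]:[BKU] = 1/6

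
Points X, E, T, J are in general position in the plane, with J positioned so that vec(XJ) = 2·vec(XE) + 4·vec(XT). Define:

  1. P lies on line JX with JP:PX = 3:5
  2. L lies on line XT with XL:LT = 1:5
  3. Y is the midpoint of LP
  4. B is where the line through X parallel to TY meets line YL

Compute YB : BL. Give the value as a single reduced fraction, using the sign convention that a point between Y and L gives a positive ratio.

YB:BL = -6

Choose coordinates X = (0, 0), E = (1, 0), T = (0, 1), J = (2, 4).
1. P lies on line JX with JP:PX = 3:5 ⇒ P = (5/4, 5/2)
2. L lies on line XT with XL:LT = 1:5 ⇒ L = (0, 1/6)
3. Y is the midpoint of LP ⇒ Y = (5/8, 4/3)
4. B is where the line through X parallel to TY meets line YL ⇒ B = (-1/8, -1/15)
B = Y + t·(L−Y) with t = 6/5, so YB:BL = t:(1−t) = 6/5:-1/5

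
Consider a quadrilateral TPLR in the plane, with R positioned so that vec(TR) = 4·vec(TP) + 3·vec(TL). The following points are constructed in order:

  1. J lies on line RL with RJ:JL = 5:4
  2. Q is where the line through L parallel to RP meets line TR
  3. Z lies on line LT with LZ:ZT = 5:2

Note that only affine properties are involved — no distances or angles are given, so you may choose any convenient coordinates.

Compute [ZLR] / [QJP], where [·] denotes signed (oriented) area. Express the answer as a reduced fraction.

Set T = (0, 0), P = (1, 0), L = (0, 1), R = (4, 3); any affine frame gives the same invariant.
1. J lies on line RL with RJ:JL = 5:4 ⇒ J = (16/9, 17/9)
2. Q is where the line through L parallel to RP meets line TR ⇒ Q = (-4, -3)
3. Z lies on line LT with LZ:ZT = 5:2 ⇒ Z = (0, 2/7)
2·[ZLR] = -20/7, 2·[QJP] = -64/9
[ZLR]:[QJP] = -20/7:-64/9 = 45/112

[ZLR]:[QJP] = 45/112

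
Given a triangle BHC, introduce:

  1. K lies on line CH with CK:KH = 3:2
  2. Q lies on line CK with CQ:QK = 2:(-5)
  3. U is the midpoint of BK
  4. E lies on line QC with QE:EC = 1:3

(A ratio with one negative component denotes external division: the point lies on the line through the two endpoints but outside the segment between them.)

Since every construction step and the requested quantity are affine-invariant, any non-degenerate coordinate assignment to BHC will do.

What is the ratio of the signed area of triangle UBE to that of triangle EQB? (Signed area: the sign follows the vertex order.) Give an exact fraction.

[UBE]:[EQB] = -9/2

Set B = (0, 0), H = (1, 0), C = (0, 1); any affine frame gives the same invariant.
1. K lies on line CH with CK:KH = 3:2 ⇒ K = (3/5, 2/5)
2. Q lies on line CK with CQ:QK = 2:(-5) ⇒ Q = (-2/5, 7/5)
3. U is the midpoint of BK ⇒ U = (3/10, 1/5)
4. E lies on line QC with QE:EC = 1:3 ⇒ E = (-3/10, 13/10)
2·[UBE] = -9/20, 2·[EQB] = 1/10
[UBE]:[EQB] = -9/20:1/10 = -9/2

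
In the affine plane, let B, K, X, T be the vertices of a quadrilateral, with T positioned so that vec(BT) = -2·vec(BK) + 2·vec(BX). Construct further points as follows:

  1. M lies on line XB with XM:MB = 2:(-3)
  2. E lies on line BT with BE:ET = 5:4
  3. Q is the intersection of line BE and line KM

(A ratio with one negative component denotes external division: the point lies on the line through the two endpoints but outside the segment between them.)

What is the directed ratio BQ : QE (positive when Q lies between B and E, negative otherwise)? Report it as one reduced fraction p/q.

BQ:QE = -27/47

Set B = (0, 0), K = (1, 0), X = (0, 1), T = (-2, 2); any affine frame gives the same invariant.
1. M lies on line XB with XM:MB = 2:(-3) ⇒ M = (0, 3)
2. E lies on line BT with BE:ET = 5:4 ⇒ E = (-10/9, 10/9)
3. Q is the intersection of line BE and line KM ⇒ Q = (3/2, -3/2)
Q = B + t·(E−B) with t = -27/20, so BQ:QE = t:(1−t) = -27/20:47/20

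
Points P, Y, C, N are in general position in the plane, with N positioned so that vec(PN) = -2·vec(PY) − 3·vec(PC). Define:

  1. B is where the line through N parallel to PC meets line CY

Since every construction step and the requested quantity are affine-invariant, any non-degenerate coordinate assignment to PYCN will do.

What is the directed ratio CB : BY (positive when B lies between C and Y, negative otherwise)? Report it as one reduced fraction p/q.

CB:BY = -2/3

Assign P = (0, 0), Y = (1, 0), C = (0, 1), N = (-2, -3) — the answer is frame-independent, so this choice is without loss of generality.
1. B is where the line through N parallel to PC meets line CY ⇒ B = (-2, 3)
B = C + t·(Y−C) with t = -2, so CB:BY = t:(1−t) = -2:3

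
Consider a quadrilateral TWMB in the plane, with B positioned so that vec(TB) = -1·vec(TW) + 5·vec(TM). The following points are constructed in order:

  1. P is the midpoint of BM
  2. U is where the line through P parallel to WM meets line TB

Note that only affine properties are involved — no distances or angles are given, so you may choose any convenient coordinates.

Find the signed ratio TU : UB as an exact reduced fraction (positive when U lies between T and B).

Work in coordinates with T = (0, 0), W = (1, 0), M = (0, 1), B = (-1, 5).
1. P is the midpoint of BM ⇒ P = (-1/2, 3)
2. U is where the line through P parallel to WM meets line TB ⇒ U = (-5/8, 25/8)
U = T + t·(B−T) with t = 5/8, so TU:UB = t:(1−t) = 5/8:3/8

TU:UB = 5/3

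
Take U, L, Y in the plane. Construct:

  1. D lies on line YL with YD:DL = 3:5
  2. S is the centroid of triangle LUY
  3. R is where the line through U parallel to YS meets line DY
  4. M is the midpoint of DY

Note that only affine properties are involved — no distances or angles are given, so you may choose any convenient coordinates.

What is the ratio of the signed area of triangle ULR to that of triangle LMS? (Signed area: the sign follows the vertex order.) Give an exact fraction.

[ULR]:[LMS] = 96/13

Choose coordinates U = (0, 0), L = (1, 0), Y = (0, 1).
1. D lies on line YL with YD:DL = 3:5 ⇒ D = (3/8, 5/8)
2. S is the centroid of triangle LUY ⇒ S = (1/3, 1/3)
3. R is where the line through U parallel to YS meets line DY ⇒ R = (-1, 2)
4. M is the midpoint of DY ⇒ M = (3/16, 13/16)
2·[ULR] = 2, 2·[LMS] = 13/48
[ULR]:[LMS] = 2:13/48 = 96/13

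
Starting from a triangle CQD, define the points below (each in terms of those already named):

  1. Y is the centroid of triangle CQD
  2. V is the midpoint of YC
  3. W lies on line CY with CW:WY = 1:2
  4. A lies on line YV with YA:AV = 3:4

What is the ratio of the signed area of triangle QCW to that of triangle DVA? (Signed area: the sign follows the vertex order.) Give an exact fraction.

[QCW]:[DVA] = -7/6

Work in coordinates with C = (0, 0), Q = (1, 0), D = (0, 1).
1. Y is the centroid of triangle CQD ⇒ Y = (1/3, 1/3)
2. V is the midpoint of YC ⇒ V = (1/6, 1/6)
3. W lies on line CY with CW:WY = 1:2 ⇒ W = (1/9, 1/9)
4. A lies on line YV with YA:AV = 3:4 ⇒ A = (11/42, 11/42)
2·[QCW] = -1/9, 2·[DVA] = 2/21
[QCW]:[DVA] = -1/9:2/21 = -7/6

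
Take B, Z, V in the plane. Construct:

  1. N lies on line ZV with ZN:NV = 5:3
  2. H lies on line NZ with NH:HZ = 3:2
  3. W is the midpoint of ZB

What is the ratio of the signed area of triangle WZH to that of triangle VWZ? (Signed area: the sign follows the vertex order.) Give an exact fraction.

Choose coordinates B = (0, 0), Z = (1, 0), V = (0, 1).
1. N lies on line ZV with ZN:NV = 5:3 ⇒ N = (3/8, 5/8)
2. H lies on line NZ with NH:HZ = 3:2 ⇒ H = (3/4, 1/4)
3. W is the midpoint of ZB ⇒ W = (1/2, 0)
2·[WZH] = 1/8, 2·[VWZ] = 1/2
[WZH]:[VWZ] = 1/8:1/2 = 1/4

[WZH]:[VWZ] = 1/4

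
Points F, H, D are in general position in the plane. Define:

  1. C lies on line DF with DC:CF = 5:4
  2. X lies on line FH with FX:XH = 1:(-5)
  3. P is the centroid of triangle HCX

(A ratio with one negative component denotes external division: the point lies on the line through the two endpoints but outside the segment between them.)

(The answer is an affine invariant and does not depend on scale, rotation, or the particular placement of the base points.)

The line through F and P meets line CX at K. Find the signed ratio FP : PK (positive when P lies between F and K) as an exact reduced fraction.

Choose coordinates F = (0, 0), H = (1, 0), D = (0, 1).
1. C lies on line DF with DC:CF = 5:4 ⇒ C = (0, 4/9)
2. X lies on line FH with FX:XH = 1:(-5) ⇒ X = (-1/4, 0)
3. P is the centroid of triangle HCX ⇒ P = (1/4, 4/27)
line FP meets CX at K = (-3/8, -2/9)
P = F + t·(K−F) with t = -2/3, so FP:PK = -2/3:5/3

FP:PK = -2/5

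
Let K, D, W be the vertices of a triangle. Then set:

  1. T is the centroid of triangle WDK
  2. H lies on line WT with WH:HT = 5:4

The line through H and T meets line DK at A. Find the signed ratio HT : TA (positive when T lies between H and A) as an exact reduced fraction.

Assign K = (0, 0), D = (1, 0), W = (0, 1) — the answer is frame-independent, so this choice is without loss of generality.
1. T is the centroid of triangle WDK ⇒ T = (1/3, 1/3)
2. H lies on line WT with WH:HT = 5:4 ⇒ H = (5/27, 17/27)
line HT meets DK at A = (1/2, 0)
T = H + t·(A−H) with t = 8/17, so HT:TA = 8/17:9/17

HT:TA = 8/9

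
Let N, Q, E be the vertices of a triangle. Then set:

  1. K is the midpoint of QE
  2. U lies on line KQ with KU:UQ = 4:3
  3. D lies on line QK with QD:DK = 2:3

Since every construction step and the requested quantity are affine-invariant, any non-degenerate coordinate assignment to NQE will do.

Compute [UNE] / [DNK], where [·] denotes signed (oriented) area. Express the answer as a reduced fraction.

[UNE]:[DNK] = 55/21

Work in coordinates with N = (0, 0), Q = (1, 0), E = (0, 1).
1. K is the midpoint of QE ⇒ K = (1/2, 1/2)
2. U lies on line KQ with KU:UQ = 4:3 ⇒ U = (11/14, 3/14)
3. D lies on line QK with QD:DK = 2:3 ⇒ D = (4/5, 1/5)
2·[UNE] = -11/14, 2·[DNK] = -3/10
[UNE]:[DNK] = -11/14:-3/10 = 55/21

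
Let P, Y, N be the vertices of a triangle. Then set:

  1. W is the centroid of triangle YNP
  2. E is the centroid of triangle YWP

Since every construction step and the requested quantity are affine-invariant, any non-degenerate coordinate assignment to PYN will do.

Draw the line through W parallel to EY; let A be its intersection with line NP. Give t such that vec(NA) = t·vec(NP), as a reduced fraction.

Assign P = (0, 0), Y = (1, 0), N = (0, 1) — the answer is frame-independent, so this choice is without loss of generality.
1. W is the centroid of triangle YNP ⇒ W = (1/3, 1/3)
2. E is the centroid of triangle YWP ⇒ E = (4/9, 1/9)
through W parallel to EY: direction (5/9, -1/9); meets NP at A = (0, 2/5)
A = N + t·(P−N) with t = 3/5

t = 3/5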